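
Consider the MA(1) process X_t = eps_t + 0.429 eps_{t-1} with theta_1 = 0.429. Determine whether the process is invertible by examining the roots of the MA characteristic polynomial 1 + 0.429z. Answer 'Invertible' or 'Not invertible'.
\text{Invertible}

The MA(q) characteristic polynomial is P(z) = 1 + 0.429z.
Invertibility requires all roots to lie outside the unit circle, i.e. |z| > 1 for every root.
This is linear in z: 1 + (0.429) z = 0  =>  z = -1/(0.429) = -2.331002,  |z| = 2.331002.
Moduli of all roots: 2.3310.
All moduli strictly greater than 1? Yes.
Verdict: Invertible.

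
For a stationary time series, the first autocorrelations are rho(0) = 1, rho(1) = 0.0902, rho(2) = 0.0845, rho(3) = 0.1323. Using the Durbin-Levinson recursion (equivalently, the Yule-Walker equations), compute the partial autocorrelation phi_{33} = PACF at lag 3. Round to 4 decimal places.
\phi_{33} = 0.1200

The PACF at lag k is phi_{kk}, the last component of the solution
to the Yule-Walker system G_k phi = r_k where
  (G_k)_{ij} = rho(|i - j|), (r_k)_i = rho(i), i,j = 1..k.
Equivalently, Durbin-Levinson gives phi_{kk} iteratively:
  phi_{11} = rho(1)
  phi_{kk} = [rho(k) - sum_{j=1..k-1} phi_{k-1,j} rho(k-j)]
            / [1 - sum_{j=1..k-1} phi_{k-1,j} rho(j)],
  phi_{k,j} = phi_{k-1,j} - phi_{kk} phi_{k-1,k-j},  j = 1..k-1.
Step k = 1:
  phi_11 = rho(1) = 0.0902.
Step k = 2:
  phi_22 = [rho(2) - phi_11 rho(1)] / [1 - phi_11 rho(1)] = [0.0845 - (0.0902)(0.0902)] / [1 - (0.0902)(0.0902)]
         = 0.07636396 / 0.99186396 = 0.07699.
  Update: phi_21 = phi_11 - phi_22 phi_11 = 0.0902 - (0.07699)(0.0902) = 0.083255.
Step k = 3:
  phi_33 = [rho(3) - phi_21 rho(2) - phi_22 rho(1)] / [1 - phi_21 rho(1) - phi_22 rho(2)]
    numerator   = 0.1323 - (0.083255)(0.0845) - (0.07699)(0.0902) = 0.11832038
    denominator = 1 - (0.083255)(0.0902) - (0.07699)(0.0845) = 0.98598467
  phi_33 = 0.11832038 / 0.98598467 = 0.12.
Therefore phi_{33} = 0.1200.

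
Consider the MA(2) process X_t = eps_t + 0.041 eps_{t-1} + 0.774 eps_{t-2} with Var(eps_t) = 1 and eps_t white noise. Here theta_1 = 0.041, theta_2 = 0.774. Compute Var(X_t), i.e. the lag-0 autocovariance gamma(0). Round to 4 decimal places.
\gamma(0) = 1.6008

For an MA(q) process X_t = eps_t + sum_i theta_i eps_{t-i} with
Var(eps_t) = sigma^2, the variance is
  gamma(0) = sigma^2 * (1 + sum_i theta_i^2).
  sum_i theta_i^2 = (0.041)^2 + (0.774)^2 = 0.001681 + 0.599076 = 0.600757.
  gamma(0) = 1 * (1 + 0.600757) = 1 * 1.600757 = 1.600757, which rounds to 1.6008.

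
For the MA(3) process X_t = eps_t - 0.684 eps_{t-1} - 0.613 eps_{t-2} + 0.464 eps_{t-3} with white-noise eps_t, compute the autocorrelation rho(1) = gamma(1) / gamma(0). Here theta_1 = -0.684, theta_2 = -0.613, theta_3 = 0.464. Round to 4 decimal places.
\rho(1) = -0.2667

For an MA(q) process with theta_0 = 1, the autocovariance is
  gamma(k) = sigma^2 * sum_{i=0..q-k} theta_i * theta_{i+k},
and rho(k) = gamma(k) / gamma(0). Sigma^2 cancels.
  numerator   = (1)*(-0.684) + (-0.684)*(-0.613) + (-0.613)*(0.464) = -0.54914.
  denominator = (1)^2 + (-0.684)^2 + (-0.613)^2 + (0.464)^2 = 2.058921.
  rho(1) = -0.54914 / 2.058921 = -0.2667.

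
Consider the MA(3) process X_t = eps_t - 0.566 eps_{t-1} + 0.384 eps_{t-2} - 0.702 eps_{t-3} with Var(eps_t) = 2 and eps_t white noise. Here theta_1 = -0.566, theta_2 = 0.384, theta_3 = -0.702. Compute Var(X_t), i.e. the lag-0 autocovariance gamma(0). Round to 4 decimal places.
\gamma(0) = 3.9212

For an MA(q) process X_t = eps_t + sum_i theta_i eps_{t-i} with
Var(eps_t) = sigma^2, the variance is
  gamma(0) = sigma^2 * (1 + sum_i theta_i^2).
  sum_i theta_i^2 = (-0.566)^2 + (0.384)^2 + (-0.702)^2 = 0.320356 + 0.147456 + 0.492804 = 0.960616.
  gamma(0) = 2 * (1 + 0.960616) = 2 * 1.960616 = 3.921232, which rounds to 3.9212.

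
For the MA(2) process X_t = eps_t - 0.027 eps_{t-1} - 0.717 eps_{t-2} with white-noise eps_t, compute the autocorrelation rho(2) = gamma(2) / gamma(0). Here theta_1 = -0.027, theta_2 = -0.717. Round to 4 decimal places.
\rho(2) = -0.4733

For an MA(q) process with theta_0 = 1, the autocovariance is
  gamma(k) = sigma^2 * sum_{i=0..q-k} theta_i * theta_{i+k},
and rho(k) = gamma(k) / gamma(0). Sigma^2 cancels.
  numerator   = (1)*(-0.717) = -0.717.
  denominator = (1)^2 + (-0.027)^2 + (-0.717)^2 = 1.514818.
  rho(2) = -0.717 / 1.514818 = -0.4733.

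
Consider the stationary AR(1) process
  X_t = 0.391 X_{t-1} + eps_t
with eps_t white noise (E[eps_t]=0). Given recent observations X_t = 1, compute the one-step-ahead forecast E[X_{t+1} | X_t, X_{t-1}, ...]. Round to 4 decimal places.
E[X_{t+1} \mid \mathcal F_t] = 0.3910

For an AR(p) model X_t = c + sum_i phi_i X_{t-i} + eps_t, the
one-step-ahead conditional mean is
  E[X_{t+1} | X_t, ...] = c + sum_i phi_i X_{t+1-i}.
Substitute known values:
  E[X_{t+1} | ...] = (0.391) * (1)
                   = 0.3910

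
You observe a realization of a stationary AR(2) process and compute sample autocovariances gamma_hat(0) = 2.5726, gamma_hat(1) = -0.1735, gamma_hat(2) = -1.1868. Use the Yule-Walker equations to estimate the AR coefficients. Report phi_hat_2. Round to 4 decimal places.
\hat\phi_{2} = -0.4680

The Yule-Walker equations for an AR(p) process read, in matrix form,
  Gamma_p phi = r_p,   with   (Gamma_p)_{ij} = gamma(|i - j|),
                       (r_p)_i = gamma(i),   i,j = 1..p.
Substitute the sample gammas (Toeplitz matrix and right-hand side of size 2):
  Gamma_p = [[2.5726, -0.1735], [-0.1735, 2.5726]]
  r_p     = [-0.1735, -1.1868]
Written out:
  2.5726 phi_1 - 0.1735 phi_2 = -0.1735
  -0.1735 phi_1 + 2.5726 phi_2 = -1.1868
Solve by Cramer's rule:
  det = gamma(0)^2 - gamma(1)^2 = (2.5726)^2 - (-0.1735)^2 = 6.61827076 - 0.03010225 = 6.58816851
  phi_hat_1 = [gamma(1) gamma(0) - gamma(1) gamma(2)] / det = [(-0.1735)(2.5726) - (-0.1735)(-1.1868)] / 6.58816851 = -0.6522559 / 6.58816851 = -0.099
  phi_hat_2 = [gamma(0) gamma(2) - gamma(1)^2] / det = [(2.5726)(-1.1868) - (-0.1735)^2] / 6.58816851 = -3.08326393 / 6.58816851 = -0.468
So phi_hat = [-0.0990, -0.4680].
Therefore phi_hat_2 = -0.4680.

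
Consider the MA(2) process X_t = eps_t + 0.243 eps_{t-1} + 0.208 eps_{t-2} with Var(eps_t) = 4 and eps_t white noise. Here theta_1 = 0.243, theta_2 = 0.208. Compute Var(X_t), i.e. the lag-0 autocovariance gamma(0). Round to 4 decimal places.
\gamma(0) = 4.4093

For an MA(q) process X_t = eps_t + sum_i theta_i eps_{t-i} with
Var(eps_t) = sigma^2, the variance is
  gamma(0) = sigma^2 * (1 + sum_i theta_i^2).
  sum_i theta_i^2 = (0.243)^2 + (0.208)^2 = 0.059049 + 0.043264 = 0.102313.
  gamma(0) = 4 * (1 + 0.102313) = 4 * 1.102313 = 4.409252, which rounds to 4.4093.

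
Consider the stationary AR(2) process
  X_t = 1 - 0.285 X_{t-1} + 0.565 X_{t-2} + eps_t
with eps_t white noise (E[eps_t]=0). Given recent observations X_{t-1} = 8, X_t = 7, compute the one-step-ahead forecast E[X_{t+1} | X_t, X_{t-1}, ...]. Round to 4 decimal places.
E[X_{t+1} \mid \mathcal F_t] = 3.5250

For an AR(p) model X_t = c + sum_i phi_i X_{t-i} + eps_t, the
one-step-ahead conditional mean is
  E[X_{t+1} | X_t, ...] = c + sum_i phi_i X_{t+1-i}.
Substitute known values:
  E[X_{t+1} | ...] = 1 + (-0.285) * (7) + (0.565) * (8)
                   = 3.5250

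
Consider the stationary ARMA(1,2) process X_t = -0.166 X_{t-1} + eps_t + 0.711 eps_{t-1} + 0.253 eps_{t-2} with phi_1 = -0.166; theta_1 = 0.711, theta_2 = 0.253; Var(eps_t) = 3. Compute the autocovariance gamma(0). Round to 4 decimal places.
\gamma(0) = 3.9726

Multiply the model equation by X_{t-k} and take expectations. With theta_0 = psi_0 = 1 and psi_j the MA(infinity) weights, this gives
  gamma(k) - sum_i phi_i gamma(k-i) = c_k,
  c_k = sigma^2 * sum_{j=k..q} theta_j psi_{j-k}   (c_k = 0 for k > q),
using gamma(-m) = gamma(m).
psi-weights needed (psi_j = theta_j + sum_i phi_i psi_{j-i}):
  psi_1 = theta_1 + phi_1 = 0.711 + (-0.166) = 0.545
  psi_2 = theta_2 + phi_1 psi_1 = 0.253 + (-0.166)(0.545) = 0.16253
Right-hand sides:
  c_0 = sigma^2 (1 + theta_1 psi_1 + theta_2 psi_2) = 3 * (1 + (0.711)(0.545) + (0.253)(0.16253)) = 3 * 1.428615 = 4.285845
  c_1 = sigma^2 (theta_1 + theta_2 psi_1) = 3 * (0.711 + (0.253)(0.545)) = 2.546655
  c_2 = sigma^2 theta_2 = 3 * (0.253) = 0.759
Equations for k = 0 and k = 1 (AR order 1):
  gamma(0) = phi_1 gamma(1) + c_0
  gamma(1) = phi_1 gamma(0) + c_1
Substituting the second into the first: gamma(0) (1 - phi_1^2) = c_0 + phi_1 c_1, so
  gamma(0) = (c_0 + phi_1 c_1) / (1 - phi_1^2) = (4.285845 + (-0.166)(2.546655)) / (1 - (-0.166)^2) = 3.863101 / 0.972444 = 3.972569.
Therefore gamma(0) = 3.9726 (to 4 decimal places).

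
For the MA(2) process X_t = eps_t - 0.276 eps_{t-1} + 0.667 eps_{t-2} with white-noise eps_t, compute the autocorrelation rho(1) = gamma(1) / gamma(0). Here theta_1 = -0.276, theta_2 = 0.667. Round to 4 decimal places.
\rho(1) = -0.3025

For an MA(q) process with theta_0 = 1, the autocovariance is
  gamma(k) = sigma^2 * sum_{i=0..q-k} theta_i * theta_{i+k},
and rho(k) = gamma(k) / gamma(0). Sigma^2 cancels.
  numerator   = (1)*(-0.276) + (-0.276)*(0.667) = -0.460092.
  denominator = (1)^2 + (-0.276)^2 + (0.667)^2 = 1.521065.
  rho(1) = -0.460092 / 1.521065 = -0.3025.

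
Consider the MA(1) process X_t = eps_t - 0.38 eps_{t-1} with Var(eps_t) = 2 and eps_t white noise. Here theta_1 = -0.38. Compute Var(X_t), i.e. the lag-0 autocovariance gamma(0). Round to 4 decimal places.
\gamma(0) = 2.2888

For an MA(q) process X_t = eps_t + sum_i theta_i eps_{t-i} with
Var(eps_t) = sigma^2, the variance is
  gamma(0) = sigma^2 * (1 + sum_i theta_i^2).
  sum_i theta_i^2 = (-0.38)^2 = 0.1444.
  gamma(0) = 2 * (1 + 0.1444) = 2 * 1.1444 = 2.2888.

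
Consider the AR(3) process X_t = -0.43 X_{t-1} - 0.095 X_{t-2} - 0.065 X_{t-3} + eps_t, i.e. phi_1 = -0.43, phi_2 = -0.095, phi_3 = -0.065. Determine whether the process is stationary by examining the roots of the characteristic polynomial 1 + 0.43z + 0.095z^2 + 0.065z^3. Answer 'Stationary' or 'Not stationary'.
\text{Stationary}

The AR(p) characteristic polynomial is P(z) = 1 + 0.43z + 0.095z^2 + 0.065z^3.
Stationarity requires all roots to lie outside the unit circle, i.e. |z| > 1 for every root.
Degree 3: look for a simple real root z0 first, then factor out (1 - z/z0) and solve the remaining quadratic.
Testing z0 = -2: P(-2) = 1 + (0.43)(-2) + (0.095)(-2)^2 + (0.065)(-2)^3
  = 1 + (-0.86) + (0.38) + (-0.52) = 0.  So z_0 = -2 is a root, |z_0| = 2.
Divide out the factor (1 + 0.5 z) = (1 - z/z0) (since 1/z0 = -0.5):
  P(z) = (1 + 0.5 z)(1 + (-0.07) z + (0.13) z^2)
  [check: z-coef -0.07 - (-0.5) = 0.43; z^2-coef 0.13 - (-0.5)(-0.07) = 0.095; z^3-coef -(-0.5)(0.13) = 0.065.]
Remaining roots from the quadratic factor 1 + (-0.07) z + (0.13) z^2:
  Set 1 + (-0.07) z + (0.13) z^2 = 0, i.e. a z^2 + b z + c = 0 with a = 0.13, b = -0.07, c = 1.
  Discriminant D = b^2 - 4ac = (-0.07)^2 - 4*(0.13)*1 = 0.0049 - (0.52) = -0.5151.
  D < 0, so the roots are the complex-conjugate pair z = (-b +/- i sqrt(-D)) / (2a) = 0.2692 +/- 2.7604i.
  For a conjugate pair |z|^2 = z * conj(z) = (product of roots) = c/a = 1/(0.13) = 7.692308, so |z| = sqrt(7.692308) = 2.7735 for both roots.
Moduli of all roots: 2.0000, 2.7735, 2.7735.
All moduli strictly greater than 1? Yes.
Verdict: Stationary.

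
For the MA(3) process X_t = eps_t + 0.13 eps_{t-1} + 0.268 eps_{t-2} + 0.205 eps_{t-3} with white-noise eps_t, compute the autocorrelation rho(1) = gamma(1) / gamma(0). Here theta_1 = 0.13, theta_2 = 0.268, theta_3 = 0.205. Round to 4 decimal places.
\rho(1) = 0.1944

For an MA(q) process with theta_0 = 1, the autocovariance is
  gamma(k) = sigma^2 * sum_{i=0..q-k} theta_i * theta_{i+k},
and rho(k) = gamma(k) / gamma(0). Sigma^2 cancels.
  numerator   = (1)*(0.13) + (0.13)*(0.268) + (0.268)*(0.205) = 0.21978.
  denominator = (1)^2 + (0.13)^2 + (0.268)^2 + (0.205)^2 = 1.130749.
  rho(1) = 0.21978 / 1.130749 = 0.1944.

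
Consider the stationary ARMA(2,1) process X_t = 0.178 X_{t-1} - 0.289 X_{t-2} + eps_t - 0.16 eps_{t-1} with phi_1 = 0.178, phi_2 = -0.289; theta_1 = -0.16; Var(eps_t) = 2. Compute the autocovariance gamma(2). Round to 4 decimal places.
\gamma(2) = -0.6215

Multiply the model equation by X_{t-k} and take expectations. With theta_0 = psi_0 = 1 and psi_j the MA(infinity) weights, this gives
  gamma(k) - sum_i phi_i gamma(k-i) = c_k,
  c_k = sigma^2 * sum_{j=k..q} theta_j psi_{j-k}   (c_k = 0 for k > q),
using gamma(-m) = gamma(m).
psi-weights needed (psi_j = theta_j + sum_i phi_i psi_{j-i}):
  psi_1 = theta_1 + phi_1 = -0.16 + (0.178) = 0.018
Right-hand sides:
  c_0 = sigma^2 (1 + theta_1 psi_1) = 2 * (1 + (-0.16)(0.018)) = 2 * 0.99712 = 1.99424
  c_1 = sigma^2 theta_1 = 2 * (-0.16) = -0.32
  c_2 = 0
Equations for k = 0, 1, 2 (AR order 2, c_2 = 0):
  (E0) gamma(0) = phi_1 gamma(1) + phi_2 gamma(2) + c_0
  (E1) gamma(1) = phi_1 gamma(0) + phi_2 gamma(1) + c_1
  (E2) gamma(2) = phi_1 gamma(1) + phi_2 gamma(0)
From (E1): gamma(1) = A gamma(0) + B with
  A = phi_1 / (1 - phi_2) = 0.178 / 1.289 = 0.138092,   B = c_1 / (1 - phi_2) = -0.32 / 1.289 = -0.248254.
Insert (E2) into (E0): gamma(0) (1 - phi_2^2) = phi_1 (1 + phi_2) gamma(1) + c_0.
  phi_1 (1 + phi_2) = (0.178)(0.711) = 0.126558,   1 - phi_2^2 = 0.916479.
Replace gamma(1) by A gamma(0) + B and collect gamma(0):
  gamma(0) [0.916479 - (0.126558)(0.138092)] = (0.126558)(-0.248254) + 1.99424
  gamma(0) * 0.899002 = 1.962821
  gamma(0) = 1.962821 / 0.899002 = 2.183333.
  gamma(1) = A gamma(0) + B = (0.138092)(2.183333) + (-0.248254) = 0.053245.
  gamma(2) = phi_1 gamma(1) + phi_2 gamma(0) = (0.178)(0.053245) + (-0.289)(2.183333) = -0.621505.
Therefore gamma(2) = -0.6215 (to 4 decimal places).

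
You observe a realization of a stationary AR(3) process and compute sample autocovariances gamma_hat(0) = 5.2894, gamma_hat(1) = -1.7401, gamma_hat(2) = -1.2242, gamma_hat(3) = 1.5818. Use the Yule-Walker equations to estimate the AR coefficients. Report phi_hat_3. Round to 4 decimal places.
\hat\phi_{3} = 0.0900

The Yule-Walker equations for an AR(p) process read, in matrix form,
  Gamma_p phi = r_p,   with   (Gamma_p)_{ij} = gamma(|i - j|),
                       (r_p)_i = gamma(i),   i,j = 1..p.
Substitute the sample gammas (Toeplitz matrix and right-hand side of size 3):
  Gamma_p = [[5.2894, -1.7401, -1.2242], [-1.7401, 5.2894, -1.7401], [-1.2242, -1.7401, 5.2894]]
  r_p     = [-1.7401, -1.2242, 1.5818]
Written out (R1..R3):
  (R1) 5.2894 phi_1 - 1.7401 phi_2 - 1.2242 phi_3 = -1.7401
  (R2) -1.7401 phi_1 + 5.2894 phi_2 - 1.7401 phi_3 = -1.2242
  (R3) -1.2242 phi_1 - 1.7401 phi_2 + 5.2894 phi_3 = 1.5818
Gaussian elimination:
  R2 <- R2 - (-1.7401/5.2894) R1 = R2 - (-0.328979) R1:  4.716944 phi_2 - 2.142836 phi_3 = -1.796656
  R3 <- R3 - (-1.2242/5.2894) R1 = R3 - (-0.231444) R1:  -2.142836 phi_2 + 5.006066 phi_3 = 1.179064
  R3 <- R3 - (-2.142836/4.716944) R2 = R3 - (-0.454285) R2:  4.032609 phi_3 = 0.362871
Back-substitution:
  phi_hat_3 = 0.362871 / 4.032609 = 0.089984
  phi_hat_2 = (-1.796656 - (-2.142836)(0.089984)) / 4.716944 = -0.340016
  phi_hat_1 = (-1.7401 - (-1.7401)(-0.340016) - (-1.2242)(0.089984)) / 5.2894 = -0.42001
So phi_hat = [-0.4200, -0.3400, 0.0900].
Therefore phi_hat_3 = 0.0900.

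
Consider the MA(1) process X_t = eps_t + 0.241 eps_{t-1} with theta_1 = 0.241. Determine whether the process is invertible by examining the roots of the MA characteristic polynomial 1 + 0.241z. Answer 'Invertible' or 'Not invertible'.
\text{Invertible}

The MA(q) characteristic polynomial is P(z) = 1 + 0.241z.
Invertibility requires all roots to lie outside the unit circle, i.e. |z| > 1 for every root.
This is linear in z: 1 + (0.241) z = 0  =>  z = -1/(0.241) = -4.149378,  |z| = 4.149378.
Moduli of all roots: 4.1494.
All moduli strictly greater than 1? Yes.
Verdict: Invertible.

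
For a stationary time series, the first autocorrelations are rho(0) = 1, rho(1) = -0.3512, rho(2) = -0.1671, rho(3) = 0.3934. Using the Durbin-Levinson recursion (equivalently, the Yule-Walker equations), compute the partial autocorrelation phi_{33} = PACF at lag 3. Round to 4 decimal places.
\phi_{33} = 0.2549

The PACF at lag k is phi_{kk}, the last component of the solution
to the Yule-Walker system G_k phi = r_k where
  (G_k)_{ij} = rho(|i - j|), (r_k)_i = rho(i), i,j = 1..k.
Equivalently, Durbin-Levinson gives phi_{kk} iteratively:
  phi_{11} = rho(1)
  phi_{kk} = [rho(k) - sum_{j=1..k-1} phi_{k-1,j} rho(k-j)]
            / [1 - sum_{j=1..k-1} phi_{k-1,j} rho(j)],
  phi_{k,j} = phi_{k-1,j} - phi_{kk} phi_{k-1,k-j},  j = 1..k-1.
Step k = 1:
  phi_11 = rho(1) = -0.3512.
Step k = 2:
  phi_22 = [rho(2) - phi_11 rho(1)] / [1 - phi_11 rho(1)] = [-0.1671 - (-0.3512)(-0.3512)] / [1 - (-0.3512)(-0.3512)]
         = -0.29044144 / 0.87665856 = -0.331305.
  Update: phi_21 = phi_11 - phi_22 phi_11 = -0.3512 - (-0.331305)(-0.3512) = -0.467554.
Step k = 3:
  phi_33 = [rho(3) - phi_21 rho(2) - phi_22 rho(1)] / [1 - phi_21 rho(1) - phi_22 rho(2)]
    numerator   = 0.3934 - (-0.467554)(-0.1671) - (-0.331305)(-0.3512) = 0.19891732
    denominator = 1 - (-0.467554)(-0.3512) - (-0.331305)(-0.1671) = 0.78043383
  phi_33 = 0.19891732 / 0.78043383 = 0.2549.
Therefore phi_{33} = 0.2549.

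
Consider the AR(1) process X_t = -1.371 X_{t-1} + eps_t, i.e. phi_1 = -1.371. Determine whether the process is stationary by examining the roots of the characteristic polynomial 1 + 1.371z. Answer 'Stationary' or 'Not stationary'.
\text{Not stationary}

The AR(p) characteristic polynomial is P(z) = 1 + 1.371z.
Stationarity requires all roots to lie outside the unit circle, i.e. |z| > 1 for every root.
This is linear in z: 1 + (1.371) z = 0  =>  z = -1/(1.371) = -0.729395,  |z| = 0.729395.
Moduli of all roots: 0.7294.
All moduli strictly greater than 1? No.
Verdict: Not stationary.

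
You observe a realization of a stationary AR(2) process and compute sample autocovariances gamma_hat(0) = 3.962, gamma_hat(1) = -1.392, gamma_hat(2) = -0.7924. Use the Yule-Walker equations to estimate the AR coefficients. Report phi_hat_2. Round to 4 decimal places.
\hat\phi_{2} = -0.3690

The Yule-Walker equations for an AR(p) process read, in matrix form,
  Gamma_p phi = r_p,   with   (Gamma_p)_{ij} = gamma(|i - j|),
                       (r_p)_i = gamma(i),   i,j = 1..p.
Substitute the sample gammas (Toeplitz matrix and right-hand side of size 2):
  Gamma_p = [[3.962, -1.392], [-1.392, 3.962]]
  r_p     = [-1.392, -0.7924]
Written out:
  3.962 phi_1 - 1.392 phi_2 = -1.392
  -1.392 phi_1 + 3.962 phi_2 = -0.7924
Solve by Cramer's rule:
  det = gamma(0)^2 - gamma(1)^2 = (3.962)^2 - (-1.392)^2 = 15.697444 - 1.937664 = 13.75978
  phi_hat_1 = [gamma(1) gamma(0) - gamma(1) gamma(2)] / det = [(-1.392)(3.962) - (-1.392)(-0.7924)] / 13.75978 = -6.6181248 / 13.75978 = -0.481
  phi_hat_2 = [gamma(0) gamma(2) - gamma(1)^2] / det = [(3.962)(-0.7924) - (-1.392)^2] / 13.75978 = -5.0771528 / 13.75978 = -0.369
So phi_hat = [-0.4810, -0.3690].
Therefore phi_hat_2 = -0.3690.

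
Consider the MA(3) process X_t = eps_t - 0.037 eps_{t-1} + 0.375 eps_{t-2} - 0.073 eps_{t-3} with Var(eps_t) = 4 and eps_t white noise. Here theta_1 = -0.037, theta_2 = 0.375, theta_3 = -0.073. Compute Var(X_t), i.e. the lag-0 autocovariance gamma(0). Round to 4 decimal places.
\gamma(0) = 4.5893

For an MA(q) process X_t = eps_t + sum_i theta_i eps_{t-i} with
Var(eps_t) = sigma^2, the variance is
  gamma(0) = sigma^2 * (1 + sum_i theta_i^2).
  sum_i theta_i^2 = (-0.037)^2 + (0.375)^2 + (-0.073)^2 = 0.001369 + 0.140625 + 0.005329 = 0.147323.
  gamma(0) = 4 * (1 + 0.147323) = 4 * 1.147323 = 4.589292, which rounds to 4.5893.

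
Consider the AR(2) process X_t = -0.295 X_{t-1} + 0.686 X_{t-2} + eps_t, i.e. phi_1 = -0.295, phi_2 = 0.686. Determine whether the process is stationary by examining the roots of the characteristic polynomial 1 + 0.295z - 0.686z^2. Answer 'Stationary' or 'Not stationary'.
\text{Stationary}

The AR(p) characteristic polynomial is P(z) = 1 + 0.295z - 0.686z^2.
Stationarity requires all roots to lie outside the unit circle, i.e. |z| > 1 for every root.
Set 1 + (0.295) z + (-0.686) z^2 = 0, i.e. a z^2 + b z + c = 0 with a = -0.686, b = 0.295, c = 1.
Discriminant D = b^2 - 4ac = (0.295)^2 - 4*(-0.686)*1 = 0.087025 - (-2.744) = 2.831025.
D >= 0, so the roots are real: z = (-b +/- sqrt(D)) / (2a) = (-0.295 +/- 1.682565) / (-1.372).
  z_1 = (-0.295 + 1.682565) / (-1.372) = -1.0113,   |z_1| = 1.0113.
  z_2 = (-0.295 - 1.682565) / (-1.372) = 1.4414,   |z_2| = 1.4414.
Moduli of all roots: 1.0113, 1.4414.
All moduli strictly greater than 1? Yes.
Verdict: Stationary.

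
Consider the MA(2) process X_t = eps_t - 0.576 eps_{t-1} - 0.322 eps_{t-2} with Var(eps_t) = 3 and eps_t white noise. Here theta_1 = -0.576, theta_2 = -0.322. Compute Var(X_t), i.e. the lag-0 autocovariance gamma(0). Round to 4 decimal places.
\gamma(0) = 4.3064

For an MA(q) process X_t = eps_t + sum_i theta_i eps_{t-i} with
Var(eps_t) = sigma^2, the variance is
  gamma(0) = sigma^2 * (1 + sum_i theta_i^2).
  sum_i theta_i^2 = (-0.576)^2 + (-0.322)^2 = 0.331776 + 0.103684 = 0.43546.
  gamma(0) = 3 * (1 + 0.43546) = 3 * 1.43546 = 4.30638, which rounds to 4.3064.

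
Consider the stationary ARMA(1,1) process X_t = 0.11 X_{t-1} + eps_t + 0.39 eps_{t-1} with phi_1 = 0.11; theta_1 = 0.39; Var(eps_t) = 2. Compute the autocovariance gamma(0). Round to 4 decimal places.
\gamma(0) = 2.5061

Multiply the model equation by X_{t-k} and take expectations. With theta_0 = psi_0 = 1 and psi_j the MA(infinity) weights, this gives
  gamma(k) - sum_i phi_i gamma(k-i) = c_k,
  c_k = sigma^2 * sum_{j=k..q} theta_j psi_{j-k}   (c_k = 0 for k > q),
using gamma(-m) = gamma(m).
psi-weights needed (psi_j = theta_j + sum_i phi_i psi_{j-i}):
  psi_1 = theta_1 + phi_1 = 0.39 + (0.11) = 0.5
Right-hand sides:
  c_0 = sigma^2 (1 + theta_1 psi_1) = 2 * (1 + (0.39)(0.5)) = 2 * 1.195 = 2.39
  c_1 = sigma^2 theta_1 = 2 * (0.39) = 0.78
  c_2 = 0
Equations for k = 0 and k = 1 (AR order 1):
  gamma(0) = phi_1 gamma(1) + c_0
  gamma(1) = phi_1 gamma(0) + c_1
Substituting the second into the first: gamma(0) (1 - phi_1^2) = c_0 + phi_1 c_1, so
  gamma(0) = (c_0 + phi_1 c_1) / (1 - phi_1^2) = (2.39 + (0.11)(0.78)) / (1 - (0.11)^2) = 2.4758 / 0.9879 = 2.506124.
Therefore gamma(0) = 2.5061 (to 4 decimal places).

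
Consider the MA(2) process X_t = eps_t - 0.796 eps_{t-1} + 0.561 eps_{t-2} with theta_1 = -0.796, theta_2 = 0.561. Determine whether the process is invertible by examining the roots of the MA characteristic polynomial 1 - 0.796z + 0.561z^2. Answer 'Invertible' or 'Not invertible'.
\text{Invertible}

The MA(q) characteristic polynomial is P(z) = 1 - 0.796z + 0.561z^2.
Invertibility requires all roots to lie outside the unit circle, i.e. |z| > 1 for every root.
Set 1 + (-0.796) z + (0.561) z^2 = 0, i.e. a z^2 + b z + c = 0 with a = 0.561, b = -0.796, c = 1.
Discriminant D = b^2 - 4ac = (-0.796)^2 - 4*(0.561)*1 = 0.633616 - (2.244) = -1.610384.
D < 0, so the roots are the complex-conjugate pair z = (-b +/- i sqrt(-D)) / (2a) = 0.7094 +/- 1.131i.
For a conjugate pair |z|^2 = z * conj(z) = (product of roots) = c/a = 1/(0.561) = 1.782531, so |z| = sqrt(1.782531) = 1.3351 for both roots.
Moduli of all roots: 1.3351, 1.3351.
All moduli strictly greater than 1? Yes.
Verdict: Invertible.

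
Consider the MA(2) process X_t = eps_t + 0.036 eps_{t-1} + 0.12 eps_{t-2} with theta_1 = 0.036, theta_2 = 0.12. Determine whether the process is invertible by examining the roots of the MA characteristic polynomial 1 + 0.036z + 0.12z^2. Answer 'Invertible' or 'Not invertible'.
\text{Invertible}

The MA(q) characteristic polynomial is P(z) = 1 + 0.036z + 0.12z^2.
Invertibility requires all roots to lie outside the unit circle, i.e. |z| > 1 for every root.
Set 1 + (0.036) z + (0.12) z^2 = 0, i.e. a z^2 + b z + c = 0 with a = 0.12, b = 0.036, c = 1.
Discriminant D = b^2 - 4ac = (0.036)^2 - 4*(0.12)*1 = 0.001296 - (0.48) = -0.478704.
D < 0, so the roots are the complex-conjugate pair z = (-b +/- i sqrt(-D)) / (2a) = -0.15 +/- 2.8829i.
For a conjugate pair |z|^2 = z * conj(z) = (product of roots) = c/a = 1/(0.12) = 8.333333, so |z| = sqrt(8.333333) = 2.8868 for both roots.
Moduli of all roots: 2.8868, 2.8868.
All moduli strictly greater than 1? Yes.
Verdict: Invertible.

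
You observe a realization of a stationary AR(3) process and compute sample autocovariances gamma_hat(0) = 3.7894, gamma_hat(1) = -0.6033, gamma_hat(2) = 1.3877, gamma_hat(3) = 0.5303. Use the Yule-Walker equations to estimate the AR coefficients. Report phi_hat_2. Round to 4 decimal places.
\hat\phi_{2} = 0.3780

The Yule-Walker equations for an AR(p) process read, in matrix form,
  Gamma_p phi = r_p,   with   (Gamma_p)_{ij} = gamma(|i - j|),
                       (r_p)_i = gamma(i),   i,j = 1..p.
Substitute the sample gammas (Toeplitz matrix and right-hand side of size 3):
  Gamma_p = [[3.7894, -0.6033, 1.3877], [-0.6033, 3.7894, -0.6033], [1.3877, -0.6033, 3.7894]]
  r_p     = [-0.6033, 1.3877, 0.5303]
Written out (R1..R3):
  (R1) 3.7894 phi_1 - 0.6033 phi_2 + 1.3877 phi_3 = -0.6033
  (R2) -0.6033 phi_1 + 3.7894 phi_2 - 0.6033 phi_3 = 1.3877
  (R3) 1.3877 phi_1 - 0.6033 phi_2 + 3.7894 phi_3 = 0.5303
Gaussian elimination:
  R2 <- R2 - (-0.6033/3.7894) R1 = R2 - (-0.159207) R1:  3.69335 phi_2 - 0.382368 phi_3 = 1.29165
  R3 <- R3 - (1.3877/3.7894) R1 = R3 - (0.366206) R1:  -0.382368 phi_2 + 3.281216 phi_3 = 0.751232
  R3 <- R3 - (-0.382368/3.69335) R2 = R3 - (-0.103529) R2:  3.24163 phi_3 = 0.884955
Back-substitution:
  phi_hat_3 = 0.884955 / 3.24163 = 0.272997
  phi_hat_2 = (1.29165 - (-0.382368)(0.272997)) / 3.69335 = 0.377986
  phi_hat_1 = (-0.6033 - (-0.6033)(0.377986) - (1.3877)(0.272997)) / 3.7894 = -0.199002
So phi_hat = [-0.1990, 0.3780, 0.2730].
Therefore phi_hat_2 = 0.3780.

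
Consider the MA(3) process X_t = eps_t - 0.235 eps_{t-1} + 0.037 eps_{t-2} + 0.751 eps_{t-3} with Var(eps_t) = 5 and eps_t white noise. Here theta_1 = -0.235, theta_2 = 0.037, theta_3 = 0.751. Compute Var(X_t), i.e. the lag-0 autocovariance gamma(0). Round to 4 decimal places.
\gamma(0) = 8.1030

For an MA(q) process X_t = eps_t + sum_i theta_i eps_{t-i} with
Var(eps_t) = sigma^2, the variance is
  gamma(0) = sigma^2 * (1 + sum_i theta_i^2).
  sum_i theta_i^2 = (-0.235)^2 + (0.037)^2 + (0.751)^2 = 0.055225 + 0.001369 + 0.564001 = 0.620595.
  gamma(0) = 5 * (1 + 0.620595) = 5 * 1.620595 = 8.102975, which rounds to 8.1030.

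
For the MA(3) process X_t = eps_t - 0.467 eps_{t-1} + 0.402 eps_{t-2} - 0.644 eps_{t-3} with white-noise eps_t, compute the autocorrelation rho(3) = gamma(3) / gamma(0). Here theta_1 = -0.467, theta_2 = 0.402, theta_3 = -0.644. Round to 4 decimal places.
\rho(3) = -0.3589

For an MA(q) process with theta_0 = 1, the autocovariance is
  gamma(k) = sigma^2 * sum_{i=0..q-k} theta_i * theta_{i+k},
and rho(k) = gamma(k) / gamma(0). Sigma^2 cancels.
  numerator   = (1)*(-0.644) = -0.644.
  denominator = (1)^2 + (-0.467)^2 + (0.402)^2 + (-0.644)^2 = 1.794429.
  rho(3) = -0.644 / 1.794429 = -0.3589.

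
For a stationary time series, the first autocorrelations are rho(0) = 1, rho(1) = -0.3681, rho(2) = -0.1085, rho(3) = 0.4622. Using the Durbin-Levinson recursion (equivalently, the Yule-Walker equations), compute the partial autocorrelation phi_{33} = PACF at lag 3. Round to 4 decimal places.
\phi_{33} = 0.3860

The PACF at lag k is phi_{kk}, the last component of the solution
to the Yule-Walker system G_k phi = r_k where
  (G_k)_{ij} = rho(|i - j|), (r_k)_i = rho(i), i,j = 1..k.
Equivalently, Durbin-Levinson gives phi_{kk} iteratively:
  phi_{11} = rho(1)
  phi_{kk} = [rho(k) - sum_{j=1..k-1} phi_{k-1,j} rho(k-j)]
            / [1 - sum_{j=1..k-1} phi_{k-1,j} rho(j)],
  phi_{k,j} = phi_{k-1,j} - phi_{kk} phi_{k-1,k-j},  j = 1..k-1.
Step k = 1:
  phi_11 = rho(1) = -0.3681.
Step k = 2:
  phi_22 = [rho(2) - phi_11 rho(1)] / [1 - phi_11 rho(1)] = [-0.1085 - (-0.3681)(-0.3681)] / [1 - (-0.3681)(-0.3681)]
         = -0.24399761 / 0.86450239 = -0.282241.
  Update: phi_21 = phi_11 - phi_22 phi_11 = -0.3681 - (-0.282241)(-0.3681) = -0.471993.
Step k = 3:
  phi_33 = [rho(3) - phi_21 rho(2) - phi_22 rho(1)] / [1 - phi_21 rho(1) - phi_22 rho(2)]
    numerator   = 0.4622 - (-0.471993)(-0.1085) - (-0.282241)(-0.3681) = 0.30709605
    denominator = 1 - (-0.471993)(-0.3681) - (-0.282241)(-0.1085) = 0.79563638
  phi_33 = 0.30709605 / 0.79563638 = 0.386.
Therefore phi_{33} = 0.3860.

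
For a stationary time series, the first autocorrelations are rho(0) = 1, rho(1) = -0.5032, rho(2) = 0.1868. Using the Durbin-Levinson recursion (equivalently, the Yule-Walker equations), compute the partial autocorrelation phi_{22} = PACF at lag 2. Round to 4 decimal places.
\phi_{22} = -0.0889

The PACF at lag k is phi_{kk}, the last component of the solution
to the Yule-Walker system G_k phi = r_k where
  (G_k)_{ij} = rho(|i - j|), (r_k)_i = rho(i), i,j = 1..k.
Equivalently, Durbin-Levinson gives phi_{kk} iteratively:
  phi_{11} = rho(1)
  phi_{kk} = [rho(k) - sum_{j=1..k-1} phi_{k-1,j} rho(k-j)]
            / [1 - sum_{j=1..k-1} phi_{k-1,j} rho(j)],
  phi_{k,j} = phi_{k-1,j} - phi_{kk} phi_{k-1,k-j},  j = 1..k-1.
Step k = 1:
  phi_11 = rho(1) = -0.5032.
Step k = 2:
  phi_22 = [rho(2) - phi_11 rho(1)] / [1 - phi_11 rho(1)] = [0.1868 - (-0.5032)(-0.5032)] / [1 - (-0.5032)(-0.5032)]
         = -0.06641024 / 0.74678976 = -0.0889.
Therefore phi_{22} = -0.0889.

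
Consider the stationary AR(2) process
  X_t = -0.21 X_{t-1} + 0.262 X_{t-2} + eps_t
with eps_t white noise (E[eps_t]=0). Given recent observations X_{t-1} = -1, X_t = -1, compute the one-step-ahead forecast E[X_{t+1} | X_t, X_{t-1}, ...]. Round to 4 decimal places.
E[X_{t+1} \mid \mathcal F_t] = -0.0520

For an AR(p) model X_t = c + sum_i phi_i X_{t-i} + eps_t, the
one-step-ahead conditional mean is
  E[X_{t+1} | X_t, ...] = c + sum_i phi_i X_{t+1-i}.
Substitute known values:
  E[X_{t+1} | ...] = (-0.21) * (-1) + (0.262) * (-1)
                   = -0.0520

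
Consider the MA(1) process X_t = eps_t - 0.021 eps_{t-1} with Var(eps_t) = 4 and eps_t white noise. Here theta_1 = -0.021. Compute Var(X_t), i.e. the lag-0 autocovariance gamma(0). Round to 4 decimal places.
\gamma(0) = 4.0018

For an MA(q) process X_t = eps_t + sum_i theta_i eps_{t-i} with
Var(eps_t) = sigma^2, the variance is
  gamma(0) = sigma^2 * (1 + sum_i theta_i^2).
  sum_i theta_i^2 = (-0.021)^2 = 0.000441.
  gamma(0) = 4 * (1 + 0.000441) = 4 * 1.000441 = 4.001764, which rounds to 4.0018.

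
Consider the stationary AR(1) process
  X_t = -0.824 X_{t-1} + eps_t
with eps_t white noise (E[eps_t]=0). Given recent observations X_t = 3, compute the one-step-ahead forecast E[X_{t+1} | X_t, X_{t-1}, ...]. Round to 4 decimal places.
E[X_{t+1} \mid \mathcal F_t] = -2.4720

For an AR(p) model X_t = c + sum_i phi_i X_{t-i} + eps_t, the
one-step-ahead conditional mean is
  E[X_{t+1} | X_t, ...] = c + sum_i phi_i X_{t+1-i}.
Substitute known values:
  E[X_{t+1} | ...] = (-0.824) * (3)
                   = -2.4720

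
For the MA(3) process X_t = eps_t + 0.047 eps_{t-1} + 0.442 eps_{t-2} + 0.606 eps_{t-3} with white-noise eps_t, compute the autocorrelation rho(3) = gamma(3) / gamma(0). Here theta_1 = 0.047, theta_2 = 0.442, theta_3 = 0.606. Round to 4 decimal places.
\rho(3) = 0.3873

For an MA(q) process with theta_0 = 1, the autocovariance is
  gamma(k) = sigma^2 * sum_{i=0..q-k} theta_i * theta_{i+k},
and rho(k) = gamma(k) / gamma(0). Sigma^2 cancels.
  numerator   = (1)*(0.606) = 0.606.
  denominator = (1)^2 + (0.047)^2 + (0.442)^2 + (0.606)^2 = 1.564809.
  rho(3) = 0.606 / 1.564809 = 0.3873.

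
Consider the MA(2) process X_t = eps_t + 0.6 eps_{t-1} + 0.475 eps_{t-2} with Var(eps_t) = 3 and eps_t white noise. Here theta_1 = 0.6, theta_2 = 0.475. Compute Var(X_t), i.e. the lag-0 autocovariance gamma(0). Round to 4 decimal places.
\gamma(0) = 4.7569

For an MA(q) process X_t = eps_t + sum_i theta_i eps_{t-i} with
Var(eps_t) = sigma^2, the variance is
  gamma(0) = sigma^2 * (1 + sum_i theta_i^2).
  sum_i theta_i^2 = (0.6)^2 + (0.475)^2 = 0.36 + 0.225625 = 0.585625.
  gamma(0) = 3 * (1 + 0.585625) = 3 * 1.585625 = 4.756875, which rounds to 4.7569.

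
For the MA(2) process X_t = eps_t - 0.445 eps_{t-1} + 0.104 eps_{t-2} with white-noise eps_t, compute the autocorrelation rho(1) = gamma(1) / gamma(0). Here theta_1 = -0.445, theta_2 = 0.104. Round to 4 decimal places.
\rho(1) = -0.4064

For an MA(q) process with theta_0 = 1, the autocovariance is
  gamma(k) = sigma^2 * sum_{i=0..q-k} theta_i * theta_{i+k},
and rho(k) = gamma(k) / gamma(0). Sigma^2 cancels.
  numerator   = (1)*(-0.445) + (-0.445)*(0.104) = -0.49128.
  denominator = (1)^2 + (-0.445)^2 + (0.104)^2 = 1.208841.
  rho(1) = -0.49128 / 1.208841 = -0.4064.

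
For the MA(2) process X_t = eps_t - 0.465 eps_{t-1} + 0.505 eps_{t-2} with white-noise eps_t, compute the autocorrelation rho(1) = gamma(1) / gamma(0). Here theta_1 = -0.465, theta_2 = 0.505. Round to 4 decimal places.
\rho(1) = -0.4757

For an MA(q) process with theta_0 = 1, the autocovariance is
  gamma(k) = sigma^2 * sum_{i=0..q-k} theta_i * theta_{i+k},
and rho(k) = gamma(k) / gamma(0). Sigma^2 cancels.
  numerator   = (1)*(-0.465) + (-0.465)*(0.505) = -0.699825.
  denominator = (1)^2 + (-0.465)^2 + (0.505)^2 = 1.47125.
  rho(1) = -0.699825 / 1.47125 = -0.4757.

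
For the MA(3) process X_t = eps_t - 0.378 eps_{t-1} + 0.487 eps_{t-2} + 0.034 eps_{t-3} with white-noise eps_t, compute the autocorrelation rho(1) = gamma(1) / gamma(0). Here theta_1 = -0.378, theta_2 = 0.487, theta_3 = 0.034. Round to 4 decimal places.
\rho(1) = -0.3950

For an MA(q) process with theta_0 = 1, the autocovariance is
  gamma(k) = sigma^2 * sum_{i=0..q-k} theta_i * theta_{i+k},
and rho(k) = gamma(k) / gamma(0). Sigma^2 cancels.
  numerator   = (1)*(-0.378) + (-0.378)*(0.487) + (0.487)*(0.034) = -0.545528.
  denominator = (1)^2 + (-0.378)^2 + (0.487)^2 + (0.034)^2 = 1.381209.
  rho(1) = -0.545528 / 1.381209 = -0.3950.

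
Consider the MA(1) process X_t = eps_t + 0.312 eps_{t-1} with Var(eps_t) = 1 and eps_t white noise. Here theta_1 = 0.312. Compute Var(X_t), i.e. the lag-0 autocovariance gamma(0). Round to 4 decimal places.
\gamma(0) = 1.0973

For an MA(q) process X_t = eps_t + sum_i theta_i eps_{t-i} with
Var(eps_t) = sigma^2, the variance is
  gamma(0) = sigma^2 * (1 + sum_i theta_i^2).
  sum_i theta_i^2 = (0.312)^2 = 0.097344.
  gamma(0) = 1 * (1 + 0.097344) = 1 * 1.097344 = 1.097344, which rounds to 1.0973.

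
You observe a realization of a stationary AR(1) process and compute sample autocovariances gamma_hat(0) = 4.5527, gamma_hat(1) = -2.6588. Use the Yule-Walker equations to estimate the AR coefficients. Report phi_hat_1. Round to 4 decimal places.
\hat\phi_{1} = -0.5840

The Yule-Walker equations for an AR(p) process read, in matrix form,
  Gamma_p phi = r_p,   with   (Gamma_p)_{ij} = gamma(|i - j|),
                       (r_p)_i = gamma(i),   i,j = 1..p.
Substitute the sample gammas (Toeplitz matrix and right-hand side of size 1):
  Gamma_p = [[4.5527]]
  r_p     = [-2.6588]
With p = 1 this is the single equation gamma(0) phi_1 = gamma(1):
  phi_hat_1 = gamma(1) / gamma(0) = -2.6588 / 4.5527 = -0.5840.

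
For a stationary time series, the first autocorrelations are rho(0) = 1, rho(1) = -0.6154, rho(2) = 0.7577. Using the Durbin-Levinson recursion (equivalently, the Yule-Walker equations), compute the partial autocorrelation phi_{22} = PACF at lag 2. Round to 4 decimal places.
\phi_{22} = 0.6100

The PACF at lag k is phi_{kk}, the last component of the solution
to the Yule-Walker system G_k phi = r_k where
  (G_k)_{ij} = rho(|i - j|), (r_k)_i = rho(i), i,j = 1..k.
Equivalently, Durbin-Levinson gives phi_{kk} iteratively:
  phi_{11} = rho(1)
  phi_{kk} = [rho(k) - sum_{j=1..k-1} phi_{k-1,j} rho(k-j)]
            / [1 - sum_{j=1..k-1} phi_{k-1,j} rho(j)],
  phi_{k,j} = phi_{k-1,j} - phi_{kk} phi_{k-1,k-j},  j = 1..k-1.
Step k = 1:
  phi_11 = rho(1) = -0.6154.
Step k = 2:
  phi_22 = [rho(2) - phi_11 rho(1)] / [1 - phi_11 rho(1)] = [0.7577 - (-0.6154)(-0.6154)] / [1 - (-0.6154)(-0.6154)]
         = 0.37898284 / 0.62128284 = 0.61.
Therefore phi_{22} = 0.6100.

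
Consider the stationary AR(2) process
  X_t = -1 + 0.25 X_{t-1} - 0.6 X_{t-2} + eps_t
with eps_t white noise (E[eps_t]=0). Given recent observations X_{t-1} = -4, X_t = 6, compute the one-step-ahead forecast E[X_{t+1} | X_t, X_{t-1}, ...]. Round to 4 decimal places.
E[X_{t+1} \mid \mathcal F_t] = 2.9000

For an AR(p) model X_t = c + sum_i phi_i X_{t-i} + eps_t, the
one-step-ahead conditional mean is
  E[X_{t+1} | X_t, ...] = c + sum_i phi_i X_{t+1-i}.
Substitute known values:
  E[X_{t+1} | ...] = -1 + (0.25) * (6) + (-0.6) * (-4)
                   = 2.9000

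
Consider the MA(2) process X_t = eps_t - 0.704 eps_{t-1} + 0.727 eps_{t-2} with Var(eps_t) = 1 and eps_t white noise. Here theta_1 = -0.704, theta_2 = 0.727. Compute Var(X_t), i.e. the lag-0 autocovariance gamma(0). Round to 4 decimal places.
\gamma(0) = 2.0241

For an MA(q) process X_t = eps_t + sum_i theta_i eps_{t-i} with
Var(eps_t) = sigma^2, the variance is
  gamma(0) = sigma^2 * (1 + sum_i theta_i^2).
  sum_i theta_i^2 = (-0.704)^2 + (0.727)^2 = 0.495616 + 0.528529 = 1.024145.
  gamma(0) = 1 * (1 + 1.024145) = 1 * 2.024145 = 2.024145, which rounds to 2.0241.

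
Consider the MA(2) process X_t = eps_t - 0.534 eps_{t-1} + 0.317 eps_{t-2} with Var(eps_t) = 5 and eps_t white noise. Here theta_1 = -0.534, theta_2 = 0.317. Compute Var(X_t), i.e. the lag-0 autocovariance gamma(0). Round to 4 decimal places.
\gamma(0) = 6.9282

For an MA(q) process X_t = eps_t + sum_i theta_i eps_{t-i} with
Var(eps_t) = sigma^2, the variance is
  gamma(0) = sigma^2 * (1 + sum_i theta_i^2).
  sum_i theta_i^2 = (-0.534)^2 + (0.317)^2 = 0.285156 + 0.100489 = 0.385645.
  gamma(0) = 5 * (1 + 0.385645) = 5 * 1.385645 = 6.928225, which rounds to 6.9282.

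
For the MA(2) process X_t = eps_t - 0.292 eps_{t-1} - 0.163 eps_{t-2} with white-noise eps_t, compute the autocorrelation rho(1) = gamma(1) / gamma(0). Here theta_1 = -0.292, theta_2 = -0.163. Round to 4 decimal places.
\rho(1) = -0.2198

For an MA(q) process with theta_0 = 1, the autocovariance is
  gamma(k) = sigma^2 * sum_{i=0..q-k} theta_i * theta_{i+k},
and rho(k) = gamma(k) / gamma(0). Sigma^2 cancels.
  numerator   = (1)*(-0.292) + (-0.292)*(-0.163) = -0.244404.
  denominator = (1)^2 + (-0.292)^2 + (-0.163)^2 = 1.111833.
  rho(1) = -0.244404 / 1.111833 = -0.2198.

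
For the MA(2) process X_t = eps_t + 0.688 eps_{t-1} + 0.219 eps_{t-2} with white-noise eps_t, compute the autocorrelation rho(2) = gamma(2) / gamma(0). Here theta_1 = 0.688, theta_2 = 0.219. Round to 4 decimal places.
\rho(2) = 0.1440

For an MA(q) process with theta_0 = 1, the autocovariance is
  gamma(k) = sigma^2 * sum_{i=0..q-k} theta_i * theta_{i+k},
and rho(k) = gamma(k) / gamma(0). Sigma^2 cancels.
  numerator   = (1)*(0.219) = 0.219.
  denominator = (1)^2 + (0.688)^2 + (0.219)^2 = 1.521305.
  rho(2) = 0.219 / 1.521305 = 0.1440.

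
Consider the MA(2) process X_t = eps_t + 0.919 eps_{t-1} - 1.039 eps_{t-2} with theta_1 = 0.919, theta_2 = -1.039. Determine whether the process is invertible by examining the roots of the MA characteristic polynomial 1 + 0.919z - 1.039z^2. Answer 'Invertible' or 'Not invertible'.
\text{Not invertible}

The MA(q) characteristic polynomial is P(z) = 1 + 0.919z - 1.039z^2.
Invertibility requires all roots to lie outside the unit circle, i.e. |z| > 1 for every root.
Set 1 + (0.919) z + (-1.039) z^2 = 0, i.e. a z^2 + b z + c = 0 with a = -1.039, b = 0.919, c = 1.
Discriminant D = b^2 - 4ac = (0.919)^2 - 4*(-1.039)*1 = 0.844561 - (-4.156) = 5.000561.
D >= 0, so the roots are real: z = (-b +/- sqrt(D)) / (2a) = (-0.919 +/- 2.236193) / (-2.078).
  z_1 = (-0.919 + 2.236193) / (-2.078) = -0.6339,   |z_1| = 0.6339.
  z_2 = (-0.919 - 2.236193) / (-2.078) = 1.5184,   |z_2| = 1.5184.
Moduli of all roots: 0.6339, 1.5184.
All moduli strictly greater than 1? No.
Verdict: Not invertible.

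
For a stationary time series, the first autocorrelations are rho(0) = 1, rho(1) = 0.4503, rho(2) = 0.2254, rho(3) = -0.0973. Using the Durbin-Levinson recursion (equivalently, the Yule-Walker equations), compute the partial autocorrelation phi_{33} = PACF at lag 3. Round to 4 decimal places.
\phi_{33} = -0.2620

The PACF at lag k is phi_{kk}, the last component of the solution
to the Yule-Walker system G_k phi = r_k where
  (G_k)_{ij} = rho(|i - j|), (r_k)_i = rho(i), i,j = 1..k.
Equivalently, Durbin-Levinson gives phi_{kk} iteratively:
  phi_{11} = rho(1)
  phi_{kk} = [rho(k) - sum_{j=1..k-1} phi_{k-1,j} rho(k-j)]
            / [1 - sum_{j=1..k-1} phi_{k-1,j} rho(j)],
  phi_{k,j} = phi_{k-1,j} - phi_{kk} phi_{k-1,k-j},  j = 1..k-1.
Step k = 1:
  phi_11 = rho(1) = 0.4503.
Step k = 2:
  phi_22 = [rho(2) - phi_11 rho(1)] / [1 - phi_11 rho(1)] = [0.2254 - (0.4503)(0.4503)] / [1 - (0.4503)(0.4503)]
         = 0.02262991 / 0.79722991 = 0.028386.
  Update: phi_21 = phi_11 - phi_22 phi_11 = 0.4503 - (0.028386)(0.4503) = 0.437518.
Step k = 3:
  phi_33 = [rho(3) - phi_21 rho(2) - phi_22 rho(1)] / [1 - phi_21 rho(1) - phi_22 rho(2)]
    numerator   = -0.0973 - (0.437518)(0.2254) - (0.028386)(0.4503) = -0.20869861
    denominator = 1 - (0.437518)(0.4503) - (0.028386)(0.2254) = 0.79658754
  phi_33 = -0.20869861 / 0.79658754 = -0.262.
Therefore phi_{33} = -0.2620.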